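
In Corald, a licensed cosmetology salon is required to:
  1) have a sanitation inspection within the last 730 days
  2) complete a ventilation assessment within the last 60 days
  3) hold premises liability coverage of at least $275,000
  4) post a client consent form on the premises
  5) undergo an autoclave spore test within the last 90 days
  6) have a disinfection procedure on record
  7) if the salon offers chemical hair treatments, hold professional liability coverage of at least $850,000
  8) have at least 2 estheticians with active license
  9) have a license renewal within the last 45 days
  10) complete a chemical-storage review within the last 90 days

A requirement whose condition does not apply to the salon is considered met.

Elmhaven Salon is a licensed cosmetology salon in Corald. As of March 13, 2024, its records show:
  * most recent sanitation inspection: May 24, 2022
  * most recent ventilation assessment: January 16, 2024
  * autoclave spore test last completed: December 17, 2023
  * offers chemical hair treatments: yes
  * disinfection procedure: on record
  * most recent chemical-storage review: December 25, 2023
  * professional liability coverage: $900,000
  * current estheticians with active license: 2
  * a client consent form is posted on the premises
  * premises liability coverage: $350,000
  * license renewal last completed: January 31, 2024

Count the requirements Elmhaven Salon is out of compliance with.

0

1. sanitation inspection 659 days ago vs limit 730 → met
2. ventilation assessment 57 days ago vs limit 60 → met
3. premises liability coverage $350,000 ≥ $275,000 → met
4. client consent form present → met
5. autoclave spore test 87 days ago vs limit 90 → met
6. disinfection procedure present → met
7. condition 'offers chemical hair treatments' holds; professional liability coverage $900,000 ≥ $850,000 → met
8. estheticians with active license 2 ≥ 2 → met
9. license renewal 42 days ago vs limit 45 → met
10. chemical-storage review 79 days ago vs limit 90 → met
Not met: 0 of 10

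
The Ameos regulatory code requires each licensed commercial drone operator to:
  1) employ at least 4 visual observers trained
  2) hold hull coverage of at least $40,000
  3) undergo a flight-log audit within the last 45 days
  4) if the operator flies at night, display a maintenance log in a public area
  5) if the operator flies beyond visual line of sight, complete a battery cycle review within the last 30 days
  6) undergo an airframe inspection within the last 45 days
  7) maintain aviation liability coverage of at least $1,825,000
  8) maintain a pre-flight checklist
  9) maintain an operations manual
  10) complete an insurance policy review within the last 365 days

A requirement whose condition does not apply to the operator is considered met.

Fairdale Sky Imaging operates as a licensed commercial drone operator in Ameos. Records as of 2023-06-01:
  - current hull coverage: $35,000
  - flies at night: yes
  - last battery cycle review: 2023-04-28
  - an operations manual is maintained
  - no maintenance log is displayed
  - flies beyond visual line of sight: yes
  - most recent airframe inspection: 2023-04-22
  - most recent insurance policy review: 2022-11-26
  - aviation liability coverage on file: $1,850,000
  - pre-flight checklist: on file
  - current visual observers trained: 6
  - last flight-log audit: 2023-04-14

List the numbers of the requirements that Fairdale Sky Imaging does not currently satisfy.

1. visual observers trained 6 ≥ 4 → met
2. hull coverage $35,000 < $40,000 → not met
3. flight-log audit 48 days ago vs limit 45 → not met
4. condition 'flies at night' holds; maintenance log absent → not met
5. condition 'flies beyond visual line of sight' holds; battery cycle review 34 days ago vs limit 30 → not met
6. airframe inspection 40 days ago vs limit 45 → met
7. aviation liability coverage $1,850,000 ≥ $1,825,000 → met
8. pre-flight checklist present → met
9. operations manual present → met
10. insurance policy review 187 days ago vs limit 365 → met
Not met: 2, 3, 4, 5

2, 3, 4, 5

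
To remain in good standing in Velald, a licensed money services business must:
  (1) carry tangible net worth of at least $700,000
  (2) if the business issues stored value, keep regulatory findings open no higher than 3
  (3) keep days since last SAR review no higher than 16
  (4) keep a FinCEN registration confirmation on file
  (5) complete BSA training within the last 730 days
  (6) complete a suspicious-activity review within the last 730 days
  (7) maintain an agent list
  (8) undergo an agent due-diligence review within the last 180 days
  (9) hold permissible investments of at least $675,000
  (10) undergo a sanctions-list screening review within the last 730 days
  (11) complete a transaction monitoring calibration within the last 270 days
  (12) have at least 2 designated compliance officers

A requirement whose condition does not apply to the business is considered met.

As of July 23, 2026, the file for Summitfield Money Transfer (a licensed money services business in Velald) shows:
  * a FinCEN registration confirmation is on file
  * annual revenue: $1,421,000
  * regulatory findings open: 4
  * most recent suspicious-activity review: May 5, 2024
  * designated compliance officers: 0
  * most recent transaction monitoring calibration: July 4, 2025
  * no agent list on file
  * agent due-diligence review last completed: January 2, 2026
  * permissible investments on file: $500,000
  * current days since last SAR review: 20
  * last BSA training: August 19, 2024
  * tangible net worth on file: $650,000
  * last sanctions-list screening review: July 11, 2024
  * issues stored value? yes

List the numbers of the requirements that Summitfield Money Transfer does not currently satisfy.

1, 2, 3, 6, 7, 8, 9, 10, 11, 12

1. tangible net worth $650,000 < $700,000 → not met
2. condition 'issues stored value' holds; regulatory findings open 4 > 3 → not met
3. days since last SAR review 20 > 16 → not met
4. FinCEN registration confirmation present → met
5. BSA training 703 days ago vs limit 730 → met
6. suspicious-activity review 809 days ago vs limit 730 → not met
7. agent list absent → not met
8. agent due-diligence review 202 days ago vs limit 180 → not met
9. permissible investments $500,000 < $675,000 → not met
10. sanctions-list screening review 742 days ago vs limit 730 → not met
11. transaction monitoring calibration 384 days ago vs limit 270 → not met
12. designated compliance officers 0 < 2 → not met
Not met: 1, 2, 3, 6, 7, 8, 9, 10, 11, 12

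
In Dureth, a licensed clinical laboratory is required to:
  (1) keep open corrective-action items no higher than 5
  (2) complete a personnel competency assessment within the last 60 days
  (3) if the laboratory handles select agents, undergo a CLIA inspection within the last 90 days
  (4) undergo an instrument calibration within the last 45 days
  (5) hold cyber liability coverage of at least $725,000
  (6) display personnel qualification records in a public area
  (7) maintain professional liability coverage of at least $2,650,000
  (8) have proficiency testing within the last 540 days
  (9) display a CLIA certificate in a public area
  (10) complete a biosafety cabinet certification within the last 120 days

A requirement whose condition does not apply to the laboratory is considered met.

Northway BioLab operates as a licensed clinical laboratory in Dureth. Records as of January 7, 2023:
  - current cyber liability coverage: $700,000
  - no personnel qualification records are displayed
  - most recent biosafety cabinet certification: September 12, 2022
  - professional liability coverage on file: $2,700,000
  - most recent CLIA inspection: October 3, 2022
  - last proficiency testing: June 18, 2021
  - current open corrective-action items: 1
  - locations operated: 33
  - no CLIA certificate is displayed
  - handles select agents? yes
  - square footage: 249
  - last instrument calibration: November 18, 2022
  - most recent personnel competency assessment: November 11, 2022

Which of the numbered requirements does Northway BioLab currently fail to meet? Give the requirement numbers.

1. open corrective-action items 1 ≤ 5 → met
2. personnel competency assessment 57 days ago vs limit 60 → met
3. condition 'handles select agents' holds; CLIA inspection 96 days ago vs limit 90 → not met
4. instrument calibration 50 days ago vs limit 45 → not met
5. cyber liability coverage $700,000 < $725,000 → not met
6. personnel qualification records absent → not met
7. professional liability coverage $2,700,000 ≥ $2,650,000 → met
8. proficiency testing 568 days ago vs limit 540 → not met
9. CLIA certificate absent → not met
10. biosafety cabinet certification 117 days ago vs limit 120 → met
Not met: 3, 4, 5, 6, 8, 9

3, 4, 5, 6, 8, 9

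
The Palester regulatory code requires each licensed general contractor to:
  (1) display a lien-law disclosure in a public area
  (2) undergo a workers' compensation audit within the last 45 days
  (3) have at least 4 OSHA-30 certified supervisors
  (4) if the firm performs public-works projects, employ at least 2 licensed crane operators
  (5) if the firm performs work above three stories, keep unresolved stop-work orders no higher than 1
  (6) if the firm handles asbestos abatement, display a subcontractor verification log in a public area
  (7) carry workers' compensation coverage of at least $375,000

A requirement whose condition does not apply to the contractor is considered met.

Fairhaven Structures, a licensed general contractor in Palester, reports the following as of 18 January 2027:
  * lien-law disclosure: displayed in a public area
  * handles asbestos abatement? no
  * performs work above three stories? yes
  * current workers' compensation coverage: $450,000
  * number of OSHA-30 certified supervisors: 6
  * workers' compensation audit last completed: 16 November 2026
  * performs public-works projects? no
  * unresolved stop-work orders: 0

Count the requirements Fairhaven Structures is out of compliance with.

1

1. lien-law disclosure present → met
2. workers' compensation audit 63 days ago vs limit 45 → not met
3. OSHA-30 certified supervisors 6 ≥ 4 → met
4. condition 'performs public-works projects' does not hold → requirement n/a → met
5. condition 'performs work above three stories' holds; unresolved stop-work orders 0 ≤ 1 → met
6. condition 'handles asbestos abatement' does not hold → requirement n/a → met
7. workers' compensation coverage $450,000 ≥ $375,000 → met
Not met: 1 of 7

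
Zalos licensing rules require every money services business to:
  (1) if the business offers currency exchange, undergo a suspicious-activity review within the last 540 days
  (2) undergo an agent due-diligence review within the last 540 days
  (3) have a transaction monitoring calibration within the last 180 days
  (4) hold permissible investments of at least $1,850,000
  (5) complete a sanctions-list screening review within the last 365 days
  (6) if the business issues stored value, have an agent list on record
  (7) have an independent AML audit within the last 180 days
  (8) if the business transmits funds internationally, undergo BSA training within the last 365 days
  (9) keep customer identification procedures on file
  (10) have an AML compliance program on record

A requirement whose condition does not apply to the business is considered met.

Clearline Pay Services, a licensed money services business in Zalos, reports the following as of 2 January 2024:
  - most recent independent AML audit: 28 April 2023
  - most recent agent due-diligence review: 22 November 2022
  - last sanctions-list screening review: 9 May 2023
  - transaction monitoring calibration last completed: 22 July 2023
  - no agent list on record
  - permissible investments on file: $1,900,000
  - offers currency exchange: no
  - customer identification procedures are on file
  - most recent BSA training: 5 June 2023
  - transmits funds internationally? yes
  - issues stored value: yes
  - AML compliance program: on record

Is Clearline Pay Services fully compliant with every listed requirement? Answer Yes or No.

1. condition 'offers currency exchange' does not hold → requirement n/a → met
2. agent due-diligence review 406 days ago vs limit 540 → met
3. transaction monitoring calibration 164 days ago vs limit 180 → met
4. permissible investments $1,900,000 ≥ $1,850,000 → met
5. sanctions-list screening review 238 days ago vs limit 365 → met
6. condition 'issues stored value' holds; agent list absent → not met
7. independent AML audit 249 days ago vs limit 180 → not met
8. condition 'transmits funds internationally' holds; BSA training 211 days ago vs limit 365 → met
9. customer identification procedures present → met
10. AML compliance program present → met
Not met: 6, 7

No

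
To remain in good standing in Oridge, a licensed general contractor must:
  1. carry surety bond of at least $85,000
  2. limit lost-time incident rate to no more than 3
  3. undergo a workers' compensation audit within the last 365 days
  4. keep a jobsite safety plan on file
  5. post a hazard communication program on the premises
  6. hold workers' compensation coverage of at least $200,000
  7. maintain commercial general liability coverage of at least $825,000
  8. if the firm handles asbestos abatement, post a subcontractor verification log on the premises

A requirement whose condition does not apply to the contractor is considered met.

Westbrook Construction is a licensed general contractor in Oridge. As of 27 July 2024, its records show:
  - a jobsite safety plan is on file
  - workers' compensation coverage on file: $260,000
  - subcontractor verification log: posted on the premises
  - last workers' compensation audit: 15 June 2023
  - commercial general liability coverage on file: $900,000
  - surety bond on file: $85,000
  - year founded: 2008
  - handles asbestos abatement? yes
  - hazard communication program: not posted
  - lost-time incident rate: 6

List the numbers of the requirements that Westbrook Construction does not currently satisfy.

1. surety bond $85,000 ≥ $85,000 → met
2. lost-time incident rate 6 > 3 → not met
3. workers' compensation audit 408 days ago vs limit 365 → not met
4. jobsite safety plan present → met
5. hazard communication program absent → not met
6. workers' compensation coverage $260,000 ≥ $200,000 → met
7. commercial general liability coverage $900,000 ≥ $825,000 → met
8. condition 'handles asbestos abatement' holds; subcontractor verification log present → met
Not met: 2, 3, 5

2, 3, 5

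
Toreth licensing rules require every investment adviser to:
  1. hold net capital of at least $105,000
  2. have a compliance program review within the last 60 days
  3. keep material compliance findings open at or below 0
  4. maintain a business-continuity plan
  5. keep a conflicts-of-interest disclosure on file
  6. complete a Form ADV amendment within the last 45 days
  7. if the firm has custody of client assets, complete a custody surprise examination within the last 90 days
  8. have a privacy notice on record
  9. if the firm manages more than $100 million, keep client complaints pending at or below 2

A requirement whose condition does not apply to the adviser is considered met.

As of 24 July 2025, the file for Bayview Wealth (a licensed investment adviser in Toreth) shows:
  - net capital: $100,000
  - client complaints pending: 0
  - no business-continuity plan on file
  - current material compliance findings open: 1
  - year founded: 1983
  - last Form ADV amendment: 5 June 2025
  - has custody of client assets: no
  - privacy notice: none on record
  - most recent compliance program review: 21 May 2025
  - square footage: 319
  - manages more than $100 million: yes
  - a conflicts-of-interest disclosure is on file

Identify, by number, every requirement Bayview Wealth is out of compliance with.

1, 2, 3, 4, 6, 8

1. net capital $100,000 < $105,000 → not met
2. compliance program review 64 days ago vs limit 60 → not met
3. material compliance findings open 1 > 0 → not met
4. business-continuity plan absent → not met
5. conflicts-of-interest disclosure present → met
6. Form ADV amendment 49 days ago vs limit 45 → not met
7. condition 'has custody of client assets' does not hold → requirement n/a → met
8. privacy notice absent → not met
9. condition 'manages more than $100 million' holds; client complaints pending 0 ≤ 2 → met
Not met: 1, 2, 3, 4, 6, 8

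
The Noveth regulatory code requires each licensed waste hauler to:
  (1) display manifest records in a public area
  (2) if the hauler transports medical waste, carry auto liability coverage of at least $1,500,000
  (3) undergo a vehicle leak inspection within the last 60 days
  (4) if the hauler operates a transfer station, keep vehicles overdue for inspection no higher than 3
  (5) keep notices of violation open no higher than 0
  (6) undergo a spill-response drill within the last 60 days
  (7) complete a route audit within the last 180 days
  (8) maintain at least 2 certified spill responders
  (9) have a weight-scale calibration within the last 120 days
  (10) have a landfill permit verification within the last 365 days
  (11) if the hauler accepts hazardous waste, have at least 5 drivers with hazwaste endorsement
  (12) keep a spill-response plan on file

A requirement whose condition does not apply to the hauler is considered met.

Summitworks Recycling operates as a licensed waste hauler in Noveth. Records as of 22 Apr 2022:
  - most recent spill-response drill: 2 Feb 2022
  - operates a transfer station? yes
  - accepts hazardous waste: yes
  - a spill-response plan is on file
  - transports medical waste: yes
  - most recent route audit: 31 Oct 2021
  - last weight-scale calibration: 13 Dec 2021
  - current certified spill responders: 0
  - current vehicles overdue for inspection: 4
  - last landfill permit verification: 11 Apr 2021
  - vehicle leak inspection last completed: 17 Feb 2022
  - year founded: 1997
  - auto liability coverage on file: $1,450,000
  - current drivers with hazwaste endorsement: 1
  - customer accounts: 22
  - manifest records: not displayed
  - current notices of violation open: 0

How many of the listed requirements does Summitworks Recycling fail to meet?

1. manifest records absent → not met
2. condition 'transports medical waste' holds; auto liability coverage $1,450,000 < $1,500,000 → not met
3. vehicle leak inspection 64 days ago vs limit 60 → not met
4. condition 'operates a transfer station' holds; vehicles overdue for inspection 4 > 3 → not met
5. notices of violation open 0 ≤ 0 → met
6. spill-response drill 79 days ago vs limit 60 → not met
7. route audit 173 days ago vs limit 180 → met
8. certified spill responders 0 < 2 → not met
9. weight-scale calibration 130 days ago vs limit 120 → not met
10. landfill permit verification 376 days ago vs limit 365 → not met
11. condition 'accepts hazardous waste' holds; drivers with hazwaste endorsement 1 < 5 → not met
12. spill-response plan present → met
Not met: 9 of 12

9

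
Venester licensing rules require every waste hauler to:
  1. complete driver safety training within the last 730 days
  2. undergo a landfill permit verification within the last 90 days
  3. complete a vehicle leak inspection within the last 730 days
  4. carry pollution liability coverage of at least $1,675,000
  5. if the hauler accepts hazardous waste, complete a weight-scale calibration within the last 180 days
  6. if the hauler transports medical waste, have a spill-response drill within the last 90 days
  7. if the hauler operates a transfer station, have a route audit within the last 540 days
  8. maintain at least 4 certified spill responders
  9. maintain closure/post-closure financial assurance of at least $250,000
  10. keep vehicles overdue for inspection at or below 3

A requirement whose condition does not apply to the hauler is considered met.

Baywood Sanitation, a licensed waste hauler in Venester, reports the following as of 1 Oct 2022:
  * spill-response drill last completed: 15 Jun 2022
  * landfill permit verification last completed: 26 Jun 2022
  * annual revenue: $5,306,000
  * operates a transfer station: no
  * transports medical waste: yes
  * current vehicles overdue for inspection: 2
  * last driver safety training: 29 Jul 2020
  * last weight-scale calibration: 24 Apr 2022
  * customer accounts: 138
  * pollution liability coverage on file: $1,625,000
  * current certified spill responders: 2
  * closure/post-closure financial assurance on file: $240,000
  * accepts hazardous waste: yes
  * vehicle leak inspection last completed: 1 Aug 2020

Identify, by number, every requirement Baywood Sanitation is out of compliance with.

1. driver safety training 794 days ago vs limit 730 → not met
2. landfill permit verification 97 days ago vs limit 90 → not met
3. vehicle leak inspection 791 days ago vs limit 730 → not met
4. pollution liability coverage $1,625,000 < $1,675,000 → not met
5. condition 'accepts hazardous waste' holds; weight-scale calibration 160 days ago vs limit 180 → met
6. condition 'transports medical waste' holds; spill-response drill 108 days ago vs limit 90 → not met
7. condition 'operates a transfer station' does not hold → requirement n/a → met
8. certified spill responders 2 < 4 → not met
9. closure/post-closure financial assurance $240,000 < $250,000 → not met
10. vehicles overdue for inspection 2 ≤ 3 → met
Not met: 1, 2, 3, 4, 6, 8, 9

1, 2, 3, 4, 6, 8, 9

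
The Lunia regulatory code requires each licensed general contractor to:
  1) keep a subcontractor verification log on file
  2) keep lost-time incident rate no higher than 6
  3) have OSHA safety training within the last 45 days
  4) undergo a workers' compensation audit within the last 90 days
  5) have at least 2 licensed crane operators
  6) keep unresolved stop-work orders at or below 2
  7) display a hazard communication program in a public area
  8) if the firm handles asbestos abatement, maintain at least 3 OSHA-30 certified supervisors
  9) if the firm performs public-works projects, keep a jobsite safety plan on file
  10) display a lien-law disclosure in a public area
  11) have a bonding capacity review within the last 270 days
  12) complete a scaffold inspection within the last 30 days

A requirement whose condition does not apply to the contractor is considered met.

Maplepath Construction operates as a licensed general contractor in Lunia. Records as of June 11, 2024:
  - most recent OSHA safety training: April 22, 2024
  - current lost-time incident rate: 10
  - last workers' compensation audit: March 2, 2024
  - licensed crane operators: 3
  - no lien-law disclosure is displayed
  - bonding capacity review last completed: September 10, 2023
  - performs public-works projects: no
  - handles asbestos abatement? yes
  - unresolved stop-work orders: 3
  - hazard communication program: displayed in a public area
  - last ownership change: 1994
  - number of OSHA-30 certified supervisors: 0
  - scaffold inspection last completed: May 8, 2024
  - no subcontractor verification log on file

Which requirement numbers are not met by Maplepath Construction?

1, 2, 3, 4, 6, 8, 10, 11, 12

1. subcontractor verification log absent → not met
2. lost-time incident rate 10 > 6 → not met
3. OSHA safety training 50 days ago vs limit 45 → not met
4. workers' compensation audit 101 days ago vs limit 90 → not met
5. licensed crane operators 3 ≥ 2 → met
6. unresolved stop-work orders 3 > 2 → not met
7. hazard communication program present → met
8. condition 'handles asbestos abatement' holds; OSHA-30 certified supervisors 0 < 3 → not met
9. condition 'performs public-works projects' does not hold → requirement n/a → met
10. lien-law disclosure absent → not met
11. bonding capacity review 275 days ago vs limit 270 → not met
12. scaffold inspection 34 days ago vs limit 30 → not met
Not met: 1, 2, 3, 4, 6, 8, 10, 11, 12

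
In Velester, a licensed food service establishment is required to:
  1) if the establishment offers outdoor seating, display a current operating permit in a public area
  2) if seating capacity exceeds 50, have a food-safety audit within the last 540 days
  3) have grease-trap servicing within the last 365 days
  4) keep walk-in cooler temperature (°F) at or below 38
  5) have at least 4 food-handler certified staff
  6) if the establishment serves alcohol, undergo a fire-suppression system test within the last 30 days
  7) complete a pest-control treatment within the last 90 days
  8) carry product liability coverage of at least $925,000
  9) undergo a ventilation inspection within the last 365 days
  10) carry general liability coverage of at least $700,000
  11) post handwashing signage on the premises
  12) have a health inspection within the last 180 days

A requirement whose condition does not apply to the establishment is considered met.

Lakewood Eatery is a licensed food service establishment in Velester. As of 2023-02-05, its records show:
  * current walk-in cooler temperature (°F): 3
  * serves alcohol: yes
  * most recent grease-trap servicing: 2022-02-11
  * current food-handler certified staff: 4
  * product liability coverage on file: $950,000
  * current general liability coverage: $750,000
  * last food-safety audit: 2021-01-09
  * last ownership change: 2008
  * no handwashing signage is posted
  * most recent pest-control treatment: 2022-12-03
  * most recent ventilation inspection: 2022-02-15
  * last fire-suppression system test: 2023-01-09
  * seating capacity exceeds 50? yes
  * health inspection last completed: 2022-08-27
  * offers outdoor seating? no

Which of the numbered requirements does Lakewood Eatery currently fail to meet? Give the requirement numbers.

1. condition 'offers outdoor seating' does not hold → requirement n/a → met
2. condition 'seating capacity exceeds 50' holds; food-safety audit 757 days ago vs limit 540 → not met
3. grease-trap servicing 359 days ago vs limit 365 → met
4. walk-in cooler temperature (°F) 3 ≤ 38 → met
5. food-handler certified staff 4 ≥ 4 → met
6. condition 'serves alcohol' holds; fire-suppression system test 27 days ago vs limit 30 → met
7. pest-control treatment 64 days ago vs limit 90 → met
8. product liability coverage $950,000 ≥ $925,000 → met
9. ventilation inspection 355 days ago vs limit 365 → met
10. general liability coverage $750,000 ≥ $700,000 → met
11. handwashing signage absent → not met
12. health inspection 162 days ago vs limit 180 → met
Not met: 2, 11

2, 11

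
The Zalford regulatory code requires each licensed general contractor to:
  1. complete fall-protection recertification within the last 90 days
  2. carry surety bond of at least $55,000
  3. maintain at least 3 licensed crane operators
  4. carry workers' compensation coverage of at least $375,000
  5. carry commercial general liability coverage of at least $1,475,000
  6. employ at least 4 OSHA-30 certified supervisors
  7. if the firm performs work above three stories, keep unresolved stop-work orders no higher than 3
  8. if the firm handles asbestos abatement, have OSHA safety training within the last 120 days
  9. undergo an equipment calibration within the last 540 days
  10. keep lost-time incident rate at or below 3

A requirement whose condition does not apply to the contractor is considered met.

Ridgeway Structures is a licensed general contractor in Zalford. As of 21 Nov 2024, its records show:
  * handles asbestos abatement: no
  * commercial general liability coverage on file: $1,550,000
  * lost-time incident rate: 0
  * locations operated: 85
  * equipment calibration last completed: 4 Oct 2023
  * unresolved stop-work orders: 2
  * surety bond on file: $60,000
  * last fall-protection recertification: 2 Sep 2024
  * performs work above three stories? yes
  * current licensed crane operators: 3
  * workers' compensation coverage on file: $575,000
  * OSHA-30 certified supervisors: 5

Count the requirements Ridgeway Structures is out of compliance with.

0

1. fall-protection recertification 80 days ago vs limit 90 → met
2. surety bond $60,000 ≥ $55,000 → met
3. licensed crane operators 3 ≥ 3 → met
4. workers' compensation coverage $575,000 ≥ $375,000 → met
5. commercial general liability coverage $1,550,000 ≥ $1,475,000 → met
6. OSHA-30 certified supervisors 5 ≥ 4 → met
7. condition 'performs work above three stories' holds; unresolved stop-work orders 2 ≤ 3 → met
8. condition 'handles asbestos abatement' does not hold → requirement n/a → met
9. equipment calibration 414 days ago vs limit 540 → met
10. lost-time incident rate 0 ≤ 3 → met
Not met: 0 of 10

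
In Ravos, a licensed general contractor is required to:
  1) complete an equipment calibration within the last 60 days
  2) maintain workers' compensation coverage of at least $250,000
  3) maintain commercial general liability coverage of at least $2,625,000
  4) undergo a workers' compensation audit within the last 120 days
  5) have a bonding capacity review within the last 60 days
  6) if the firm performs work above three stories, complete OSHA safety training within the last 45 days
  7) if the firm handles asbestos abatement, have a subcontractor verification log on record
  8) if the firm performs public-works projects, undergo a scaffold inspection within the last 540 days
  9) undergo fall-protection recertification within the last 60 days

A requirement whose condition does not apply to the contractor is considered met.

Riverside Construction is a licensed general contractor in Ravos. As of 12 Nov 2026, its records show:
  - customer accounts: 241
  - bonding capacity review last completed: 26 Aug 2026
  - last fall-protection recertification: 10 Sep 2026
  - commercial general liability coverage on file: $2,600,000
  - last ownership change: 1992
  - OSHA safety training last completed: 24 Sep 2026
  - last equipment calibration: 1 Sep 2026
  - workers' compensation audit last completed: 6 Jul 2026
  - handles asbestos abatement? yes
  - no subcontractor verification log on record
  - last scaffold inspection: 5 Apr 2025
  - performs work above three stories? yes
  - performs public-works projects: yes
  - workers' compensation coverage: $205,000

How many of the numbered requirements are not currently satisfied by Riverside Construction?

1. equipment calibration 72 days ago vs limit 60 → not met
2. workers' compensation coverage $205,000 < $250,000 → not met
3. commercial general liability coverage $2,600,000 < $2,625,000 → not met
4. workers' compensation audit 129 days ago vs limit 120 → not met
5. bonding capacity review 78 days ago vs limit 60 → not met
6. condition 'performs work above three stories' holds; OSHA safety training 49 days ago vs limit 45 → not met
7. condition 'handles asbestos abatement' holds; subcontractor verification log absent → not met
8. condition 'performs public-works projects' holds; scaffold inspection 586 days ago vs limit 540 → not met
9. fall-protection recertification 63 days ago vs limit 60 → not met
Not met: 9 of 9

9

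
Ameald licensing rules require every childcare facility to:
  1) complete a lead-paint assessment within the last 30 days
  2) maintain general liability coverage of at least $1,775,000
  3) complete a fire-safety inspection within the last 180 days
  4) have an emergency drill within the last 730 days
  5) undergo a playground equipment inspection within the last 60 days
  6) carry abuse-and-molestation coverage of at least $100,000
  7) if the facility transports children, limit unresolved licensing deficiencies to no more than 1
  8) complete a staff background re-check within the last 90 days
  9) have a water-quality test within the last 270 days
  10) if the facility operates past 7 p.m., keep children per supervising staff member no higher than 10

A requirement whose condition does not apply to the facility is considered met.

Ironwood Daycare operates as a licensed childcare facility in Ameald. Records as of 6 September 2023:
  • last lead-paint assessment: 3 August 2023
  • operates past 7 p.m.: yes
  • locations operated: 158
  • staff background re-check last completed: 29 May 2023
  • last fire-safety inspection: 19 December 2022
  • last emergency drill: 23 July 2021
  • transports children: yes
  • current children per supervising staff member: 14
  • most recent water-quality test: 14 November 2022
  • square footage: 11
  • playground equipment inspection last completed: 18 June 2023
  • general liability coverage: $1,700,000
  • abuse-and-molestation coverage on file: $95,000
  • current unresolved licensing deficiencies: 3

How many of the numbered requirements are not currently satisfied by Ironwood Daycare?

1. lead-paint assessment 34 days ago vs limit 30 → not met
2. general liability coverage $1,700,000 < $1,775,000 → not met
3. fire-safety inspection 261 days ago vs limit 180 → not met
4. emergency drill 775 days ago vs limit 730 → not met
5. playground equipment inspection 80 days ago vs limit 60 → not met
6. abuse-and-molestation coverage $95,000 < $100,000 → not met
7. condition 'transports children' holds; unresolved licensing deficiencies 3 > 1 → not met
8. staff background re-check 100 days ago vs limit 90 → not met
9. water-quality test 296 days ago vs limit 270 → not met
10. condition 'operates past 7 p.m.' holds; children per supervising staff member 14 > 10 → not met
Not met: 10 of 10

10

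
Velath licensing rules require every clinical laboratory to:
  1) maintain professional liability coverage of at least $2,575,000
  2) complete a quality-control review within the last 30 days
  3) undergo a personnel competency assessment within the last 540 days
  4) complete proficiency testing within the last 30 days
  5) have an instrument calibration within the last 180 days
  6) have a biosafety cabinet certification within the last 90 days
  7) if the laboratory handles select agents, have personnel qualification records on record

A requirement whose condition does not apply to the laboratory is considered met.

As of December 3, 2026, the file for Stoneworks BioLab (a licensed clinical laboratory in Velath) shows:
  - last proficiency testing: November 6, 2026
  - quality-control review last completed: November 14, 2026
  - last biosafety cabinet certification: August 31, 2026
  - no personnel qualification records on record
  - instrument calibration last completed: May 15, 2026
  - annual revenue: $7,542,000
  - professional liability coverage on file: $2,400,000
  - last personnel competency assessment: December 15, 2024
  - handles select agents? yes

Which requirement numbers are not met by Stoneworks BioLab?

1, 3, 5, 6, 7

1. professional liability coverage $2,400,000 < $2,575,000 → not met
2. quality-control review 19 days ago vs limit 30 → met
3. personnel competency assessment 718 days ago vs limit 540 → not met
4. proficiency testing 27 days ago vs limit 30 → met
5. instrument calibration 202 days ago vs limit 180 → not met
6. biosafety cabinet certification 94 days ago vs limit 90 → not met
7. condition 'handles select agents' holds; personnel qualification records absent → not met
Not met: 1, 3, 5, 6, 7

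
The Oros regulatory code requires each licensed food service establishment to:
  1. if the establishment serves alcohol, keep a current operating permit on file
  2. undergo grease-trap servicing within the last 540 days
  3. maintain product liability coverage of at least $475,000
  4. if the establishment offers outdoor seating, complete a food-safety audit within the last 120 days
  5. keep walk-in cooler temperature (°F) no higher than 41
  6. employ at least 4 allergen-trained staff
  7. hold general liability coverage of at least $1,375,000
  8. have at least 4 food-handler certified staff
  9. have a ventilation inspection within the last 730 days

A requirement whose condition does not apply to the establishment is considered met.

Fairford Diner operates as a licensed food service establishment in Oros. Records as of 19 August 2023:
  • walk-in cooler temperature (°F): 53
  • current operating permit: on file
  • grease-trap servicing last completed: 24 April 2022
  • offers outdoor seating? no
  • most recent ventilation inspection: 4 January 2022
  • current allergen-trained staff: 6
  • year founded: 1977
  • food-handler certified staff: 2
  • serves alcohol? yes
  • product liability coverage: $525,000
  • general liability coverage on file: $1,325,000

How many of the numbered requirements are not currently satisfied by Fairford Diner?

1. condition 'serves alcohol' holds; current operating permit present → met
2. grease-trap servicing 482 days ago vs limit 540 → met
3. product liability coverage $525,000 ≥ $475,000 → met
4. condition 'offers outdoor seating' does not hold → requirement n/a → met
5. walk-in cooler temperature (°F) 53 > 41 → not met
6. allergen-trained staff 6 ≥ 4 → met
7. general liability coverage $1,325,000 < $1,375,000 → not met
8. food-handler certified staff 2 < 4 → not met
9. ventilation inspection 592 days ago vs limit 730 → met
Not met: 3 of 9

3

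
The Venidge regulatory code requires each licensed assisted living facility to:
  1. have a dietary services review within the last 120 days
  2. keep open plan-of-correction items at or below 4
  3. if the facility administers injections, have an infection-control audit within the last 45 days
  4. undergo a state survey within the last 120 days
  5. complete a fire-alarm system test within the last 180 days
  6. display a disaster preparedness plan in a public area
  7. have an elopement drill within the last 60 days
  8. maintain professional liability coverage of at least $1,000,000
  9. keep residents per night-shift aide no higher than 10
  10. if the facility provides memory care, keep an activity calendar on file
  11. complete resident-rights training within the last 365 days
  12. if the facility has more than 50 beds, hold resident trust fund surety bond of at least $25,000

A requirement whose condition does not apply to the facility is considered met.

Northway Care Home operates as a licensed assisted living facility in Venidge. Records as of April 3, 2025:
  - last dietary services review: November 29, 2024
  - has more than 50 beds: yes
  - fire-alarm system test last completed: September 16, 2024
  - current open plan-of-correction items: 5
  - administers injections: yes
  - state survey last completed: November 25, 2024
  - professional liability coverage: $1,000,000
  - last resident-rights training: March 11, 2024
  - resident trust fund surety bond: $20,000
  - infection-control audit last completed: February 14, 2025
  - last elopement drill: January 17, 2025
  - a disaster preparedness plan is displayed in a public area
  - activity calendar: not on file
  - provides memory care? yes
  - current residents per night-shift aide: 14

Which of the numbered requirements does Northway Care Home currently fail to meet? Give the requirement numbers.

1. dietary services review 125 days ago vs limit 120 → not met
2. open plan-of-correction items 5 > 4 → not met
3. condition 'administers injections' holds; infection-control audit 48 days ago vs limit 45 → not met
4. state survey 129 days ago vs limit 120 → not met
5. fire-alarm system test 199 days ago vs limit 180 → not met
6. disaster preparedness plan present → met
7. elopement drill 76 days ago vs limit 60 → not met
8. professional liability coverage $1,000,000 ≥ $1,000,000 → met
9. residents per night-shift aide 14 > 10 → not met
10. condition 'provides memory care' holds; activity calendar absent → not met
11. resident-rights training 388 days ago vs limit 365 → not met
12. condition 'has more than 50 beds' holds; resident trust fund surety bond $20,000 < $25,000 → not met
Not met: 1, 2, 3, 4, 5, 7, 9, 10, 11, 12

1, 2, 3, 4, 5, 7, 9, 10, 11, 12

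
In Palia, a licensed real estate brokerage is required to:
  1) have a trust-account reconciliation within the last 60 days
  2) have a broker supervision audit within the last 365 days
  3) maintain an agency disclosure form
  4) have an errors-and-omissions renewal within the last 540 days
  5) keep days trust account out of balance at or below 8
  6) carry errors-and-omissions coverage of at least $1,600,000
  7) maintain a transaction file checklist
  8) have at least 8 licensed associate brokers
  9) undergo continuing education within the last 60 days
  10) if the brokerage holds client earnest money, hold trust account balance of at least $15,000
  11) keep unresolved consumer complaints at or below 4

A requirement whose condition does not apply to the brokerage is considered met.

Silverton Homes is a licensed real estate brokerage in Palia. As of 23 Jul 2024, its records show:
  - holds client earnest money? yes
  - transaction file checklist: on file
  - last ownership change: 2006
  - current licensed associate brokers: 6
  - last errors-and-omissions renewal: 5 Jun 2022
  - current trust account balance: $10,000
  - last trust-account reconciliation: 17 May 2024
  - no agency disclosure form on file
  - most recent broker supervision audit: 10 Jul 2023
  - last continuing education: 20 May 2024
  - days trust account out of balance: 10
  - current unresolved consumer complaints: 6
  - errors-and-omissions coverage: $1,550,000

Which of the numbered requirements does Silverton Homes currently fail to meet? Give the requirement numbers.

1, 2, 3, 4, 5, 6, 8, 9, 10, 11

1. trust-account reconciliation 67 days ago vs limit 60 → not met
2. broker supervision audit 379 days ago vs limit 365 → not met
3. agency disclosure form absent → not met
4. errors-and-omissions renewal 779 days ago vs limit 540 → not met
5. days trust account out of balance 10 > 8 → not met
6. errors-and-omissions coverage $1,550,000 < $1,600,000 → not met
7. transaction file checklist present → met
8. licensed associate brokers 6 < 8 → not met
9. continuing education 64 days ago vs limit 60 → not met
10. condition 'holds client earnest money' holds; trust account balance $10,000 < $15,000 → not met
11. unresolved consumer complaints 6 > 4 → not met
Not met: 1, 2, 3, 4, 5, 6, 8, 9, 10, 11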